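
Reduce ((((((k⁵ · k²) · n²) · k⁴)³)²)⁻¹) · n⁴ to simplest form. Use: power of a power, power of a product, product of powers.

k⁻⁶⁶n⁻⁸

((((((k⁵ · k²) · n²) · k⁴)³)²)⁻¹) · n⁴
= (((((k⁵ · k²) · n²) · k⁴)³)⁻²) · n⁴    [power of a power]
= ((((k⁵ · k²) · n²) · k⁴)⁻⁶) · n⁴    [power of a power]
= ((((k⁵ · k²) · n²)⁻⁶) · ((k⁴)⁻⁶)) · n⁴    [power of a product]
= ((((k⁵ · k²)⁻⁶) · ((n²)⁻⁶)) · ((k⁴)⁻⁶)) · n⁴    [power of a product]
= (((((k⁵)⁻⁶) · ((k²)⁻⁶)) · ((n²)⁻⁶)) · ((k⁴)⁻⁶)) · n⁴    [power of a product]
= (((k⁻³⁰ · ((k²)⁻⁶)) · ((n²)⁻⁶)) · ((k⁴)⁻⁶)) · n⁴    [power of a power]
= (((k⁻³⁰ · k⁻¹²) · ((n²)⁻⁶)) · ((k⁴)⁻⁶)) · n⁴    [power of a power]
= ((k⁻⁴² · ((n²)⁻⁶)) · ((k⁴)⁻⁶)) · n⁴    [product of powers]
= ((k⁻⁴² · n⁻¹²) · ((k⁴)⁻⁶)) · n⁴    [power of a power]
= ((k⁻⁴² · n⁻¹²) · k⁻²⁴) · n⁴    [power of a power]
= k⁻⁶⁶n⁻⁸    [product of powers]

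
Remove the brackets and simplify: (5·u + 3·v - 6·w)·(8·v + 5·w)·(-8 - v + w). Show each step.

-320·u·v - 40·u·v^2 + 15·u·v·w - 200·u·w + 25·u·w^2 - 192·v^2 - 24·v^3 + 57·v^2·w + 264·v·w - 3·v·w^2 + 240·w^2 - 30·w^3

(5·u + 3·v - 6·w)·(8·v + 5·w)·(-8 - v + w)
= (40·u·v + 25·u·w + 24·v^2 + 15·v·w - 48·v·w - 30·w^2)·(-8 - v + w)    [distributive law]
= (40·u·v + 25·u·w + 24·v^2 - 33·v·w - 30·w^2)·(-8 - v + w)    [combine like terms]
= -320·u·v - 40·u·v^2 + 40·u·v·w - 200·u·w - 25·u·v·w + 25·u·w^2 - 192·v^2 - 24·v^3 + 24·v^2·w + 264·v·w + 33·v^2·w - 33·v·w^2 + 240·w^2 + 30·v·w^2 - 30·w^3    [distributive law]
= -320·u·v - 40·u·v^2 + 15·u·v·w - 200·u·w + 25·u·w^2 - 192·v^2 - 24·v^3 + 57·v^2·w + 264·v·w - 3·v·w^2 + 240·w^2 - 30·w^3    [combine like terms]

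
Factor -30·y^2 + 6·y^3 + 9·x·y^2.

3·y^2(-10 + 2·y + 3·x)

-30·y^2 + 6·y^3 + 9·x·y^2
= 3(-10·y^2 + 2·y^3 + 3·x·y^2)    [factor out 3]
= 3·y^2(-10 + 2·y + 3·x)    [factor out y^2]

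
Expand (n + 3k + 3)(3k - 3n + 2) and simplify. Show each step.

(n + 3k + 3)(3k - 3n + 2)
= 3kn - 3n^2 + 2n + 9k^2 - 9kn + 6k + 9k - 9n + 6    [distributive law]
= -6kn - 3n^2 - 7n + 9k^2 + 15k + 6    [combine like terms]

-6kn - 3n^2 - 7n + 9k^2 + 15k + 6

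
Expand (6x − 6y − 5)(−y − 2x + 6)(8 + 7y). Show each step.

(6x − 6y − 5)(−y − 2x + 6)(8 + 7y)
= (−6xy − 12x^2 + 36x + 6y^2 + 12xy − 36y + 5y + 10x − 30)(8 + 7y)    [distributive law]
= (6xy − 12x^2 + 46x + 6y^2 − 31y − 30)(8 + 7y)    [combine like terms]
= 48xy + 42xy^2 − 96x^2 − 84x^2y + 368x + 322xy + 48y^2 + 42y^3 − 248y − 217y^2 − 240 − 210y    [distributive law]
= 370xy + 42xy^2 − 96x^2 − 84x^2y + 368x − 169y^2 + 42y^3 − 458y − 240    [combine like terms]

370xy + 42xy^2 − 96x^2 − 84x^2y + 368x − 169y^2 + 42y^3 − 458y − 240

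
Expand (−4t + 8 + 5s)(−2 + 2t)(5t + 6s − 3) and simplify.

144t^2 + 64st − 152t − 40t^3 + 2st^2 − 66s + 48 − 60s^2 + 60s^2t

(−4t + 8 + 5s)(−2 + 2t)(5t + 6s − 3)
= (8t − 8t^2 − 16 + 16t − 10s + 10st)(5t + 6s − 3)    [distributive law]
= (24t − 8t^2 − 16 − 10s + 10st)(5t + 6s − 3)    [combine like terms]
= 120t^2 + 144st − 72t − 40t^3 − 48st^2 + 24t^2 − 80t − 96s + 48 − 50st − 60s^2 + 30s + 50st^2 + 60s^2t − 30st    [distributive law]
= 144t^2 + 64st − 152t − 40t^3 + 2st^2 − 66s + 48 − 60s^2 + 60s^2t    [combine like terms]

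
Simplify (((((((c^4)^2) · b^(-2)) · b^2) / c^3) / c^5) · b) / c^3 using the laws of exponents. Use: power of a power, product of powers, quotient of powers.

bc^(-3)

(((((((c^4)^2) · b^(-2)) · b^2) / c^3) / c^5) · b) / c^3
= (((((c^8 · b^(-2)) · b^2) / c^3) / c^5) · b) / c^3    [power of a power]
= bc^(-3)    [quotient of powers; product of powers]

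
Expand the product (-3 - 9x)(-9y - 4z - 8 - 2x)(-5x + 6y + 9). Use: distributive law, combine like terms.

(-3 - 9x)(-9y - 4z - 8 - 2x)(-5x + 6y + 9)
= (27y + 12z + 24 + 6x + 81xy + 36xz + 72x + 18x²)(-5x + 6y + 9)    [distributive law]
= (27y + 12z + 24 + 78x + 81xy + 36xz + 18x²)(-5x + 6y + 9)    [combine like terms]
= -135xy + 162y² + 243y - 60xz + 72yz + 108z - 120x + 144y + 216 - 390x² + 468xy + 702x - 405x²y + 486xy² + 729xy - 180x²z + 216xyz + 324xz - 90x³ + 108x²y + 162x²    [distributive law]
= 1062xy + 162y² + 387y + 264xz + 72yz + 108z + 582x + 216 - 228x² - 297x²y + 486xy² - 180x²z + 216xyz - 90x³    [combine like terms]

1062xy + 162y² + 387y + 264xz + 72yz + 108z + 582x + 216 - 228x² - 297x²y + 486xy² - 180x²z + 216xyz - 90x³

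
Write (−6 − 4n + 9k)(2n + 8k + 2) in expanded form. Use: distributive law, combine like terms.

−20n − 30k − 12 − 8n² − 14kn + 72k²

(−6 − 4n + 9k)(2n + 8k + 2)
= −12n − 48k − 12 − 8n² − 32kn − 8n + 18kn + 72k² + 18k    [distributive law]
= −20n − 30k − 12 − 8n² − 14kn + 72k²    [combine like terms]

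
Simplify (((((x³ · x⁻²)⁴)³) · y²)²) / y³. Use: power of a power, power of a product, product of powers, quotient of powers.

(((((x³ · x⁻²)⁴)³) · y²)²) / y³
= (((((x³ · x⁻²)⁴)³)²) · ((y²)²)) / y³    [power of a product]
= ((((x³ · x⁻²)⁴)⁶) · ((y²)²)) / y³    [power of a power]
= (((x³ · x⁻²)²⁴) · ((y²)²)) / y³    [power of a power]
= ((((x³)²⁴) · ((x⁻²)²⁴)) · ((y²)²)) / y³    [power of a product]
= ((x⁷² · ((x⁻²)²⁴)) · ((y²)²)) / y³    [power of a power]
= ((x⁷² · x⁻⁴⁸) · ((y²)²)) / y³    [power of a power]
= (x²⁴ · ((y²)²)) / y³    [product of powers]
= (x²⁴ · y⁴) / y³    [power of a power]
= x²⁴y    [quotient of powers]

x²⁴y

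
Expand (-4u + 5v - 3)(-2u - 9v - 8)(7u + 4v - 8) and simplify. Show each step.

56u^3 + 214u^2v + 202u^2 - 211uv^2 - 147uv - 136u - 180v^3 + 308v^2 + 200v - 192

(-4u + 5v - 3)(-2u - 9v - 8)(7u + 4v - 8)
= (8u^2 + 36uv + 32u - 10uv - 45v^2 - 40v + 6u + 27v + 24)(7u + 4v - 8)    [distributive law]
= (8u^2 + 26uv + 38u - 45v^2 - 13v + 24)(7u + 4v - 8)    [combine like terms]
= 56u^3 + 32u^2v - 64u^2 + 182u^2v + 104uv^2 - 208uv + 266u^2 + 152uv - 304u - 315uv^2 - 180v^3 + 360v^2 - 91uv - 52v^2 + 104v + 168u + 96v - 192    [distributive law]
= 56u^3 + 214u^2v + 202u^2 - 211uv^2 - 147uv - 136u - 180v^3 + 308v^2 + 200v - 192    [combine like terms]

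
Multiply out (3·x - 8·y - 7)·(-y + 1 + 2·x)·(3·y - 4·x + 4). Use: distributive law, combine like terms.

(3·x - 8·y - 7)·(-y + 1 + 2·x)·(3·y - 4·x + 4)
= (-3·x·y + 3·x + 6·x^2 + 8·y^2 - 8·y - 16·x·y + 7·y - 7 - 14·x)·(3·y - 4·x + 4)    [distributive law]
= (-19·x·y - 11·x + 6·x^2 + 8·y^2 - y - 7)·(3·y - 4·x + 4)    [combine like terms]
= -57·x·y^2 + 76·x^2·y - 76·x·y - 33·x·y + 44·x^2 - 44·x + 18·x^2·y - 24·x^3 + 24·x^2 + 24·y^3 - 32·x·y^2 + 32·y^2 - 3·y^2 + 4·x·y - 4·y - 21·y + 28·x - 28    [distributive law]
= -89·x·y^2 + 94·x^2·y - 105·x·y + 68·x^2 - 16·x - 24·x^3 + 24·y^3 + 29·y^2 - 25·y - 28    [combine like terms]

-89·x·y^2 + 94·x^2·y - 105·x·y + 68·x^2 - 16·x - 24·x^3 + 24·y^3 + 29·y^2 - 25·y - 28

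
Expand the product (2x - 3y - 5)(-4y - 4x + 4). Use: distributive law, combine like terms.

4xy - 8x^2 + 28x + 12y^2 + 8y - 20

(2x - 3y - 5)(-4y - 4x + 4)
= -8xy - 8x^2 + 8x + 12y^2 + 12xy - 12y + 20y + 20x - 20    [distributive law]
= 4xy - 8x^2 + 28x + 12y^2 + 8y - 20    [combine like terms]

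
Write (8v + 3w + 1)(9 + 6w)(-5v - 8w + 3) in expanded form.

(8v + 3w + 1)(9 + 6w)(-5v - 8w + 3)
= (72v + 48vw + 27w + 18w² + 9 + 6w)(-5v - 8w + 3)    [distributive law]
= (72v + 48vw + 33w + 18w² + 9)(-5v - 8w + 3)    [combine like terms]
= -360v² - 576vw + 216v - 240v²w - 384vw² + 144vw - 165vw - 264w² + 99w - 90vw² - 144w³ + 54w² - 45v - 72w + 27    [distributive law]
= -360v² - 597vw + 171v - 240v²w - 474vw² - 210w² + 27w - 144w³ + 27    [combine like terms]

-360v² - 597vw + 171v - 240v²w - 474vw² - 210w² + 27w - 144w³ + 27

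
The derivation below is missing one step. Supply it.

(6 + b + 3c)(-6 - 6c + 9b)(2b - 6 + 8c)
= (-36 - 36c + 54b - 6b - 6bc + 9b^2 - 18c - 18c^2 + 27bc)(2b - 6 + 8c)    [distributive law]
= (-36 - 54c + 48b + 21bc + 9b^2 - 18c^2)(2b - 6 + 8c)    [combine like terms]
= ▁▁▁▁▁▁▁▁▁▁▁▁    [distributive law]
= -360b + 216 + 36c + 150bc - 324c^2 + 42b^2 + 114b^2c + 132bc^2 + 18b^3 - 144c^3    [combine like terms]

Applying distributive law to the line above:

-72b + 216 - 288c - 108bc + 324c - 432c^2 + 96b^2 - 288b + 384bc + 42b^2c - 126bc + 168bc^2 + 18b^3 - 54b^2 + 72b^2c - 36bc^2 + 108c^2 - 144c^3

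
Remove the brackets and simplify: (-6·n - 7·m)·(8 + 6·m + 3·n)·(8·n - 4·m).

-384·n² - 256·m·n - 384·m·n² - 108·m²·n - 144·n³ + 224·m² + 168·m³

(-6·n - 7·m)·(8 + 6·m + 3·n)·(8·n - 4·m)
= (-48·n - 36·m·n - 18·n² - 56·m - 42·m² - 21·m·n)·(8·n - 4·m)    [distributive law]
= (-48·n - 57·m·n - 18·n² - 56·m - 42·m²)·(8·n - 4·m)    [combine like terms]
= -384·n² + 192·m·n - 456·m·n² + 228·m²·n - 144·n³ + 72·m·n² - 448·m·n + 224·m² - 336·m²·n + 168·m³    [distributive law]
= -384·n² - 256·m·n - 384·m·n² - 108·m²·n - 144·n³ + 224·m² + 168·m³    [combine like terms]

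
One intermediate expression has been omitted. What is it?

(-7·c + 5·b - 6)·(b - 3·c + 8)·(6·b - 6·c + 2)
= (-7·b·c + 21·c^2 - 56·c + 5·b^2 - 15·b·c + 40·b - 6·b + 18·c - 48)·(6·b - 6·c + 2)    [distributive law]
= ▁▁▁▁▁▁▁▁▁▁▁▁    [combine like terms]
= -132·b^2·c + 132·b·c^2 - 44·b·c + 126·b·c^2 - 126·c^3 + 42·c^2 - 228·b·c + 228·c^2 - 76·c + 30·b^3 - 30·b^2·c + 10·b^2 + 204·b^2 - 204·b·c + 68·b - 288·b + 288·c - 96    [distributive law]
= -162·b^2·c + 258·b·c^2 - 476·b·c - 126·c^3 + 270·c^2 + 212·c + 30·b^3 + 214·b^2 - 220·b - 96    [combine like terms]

Applying combine like terms to the line above:

(-22·b·c + 21·c^2 - 38·c + 5·b^2 + 34·b - 48)·(6·b - 6·c + 2)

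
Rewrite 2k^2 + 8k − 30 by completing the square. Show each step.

2k^2 + 8k − 30
= 2(k^2 + 4k) − 30    [factor out 2 from the k-terms]
= 2(k^2 + 4k + 4 − 4) − 30    [add and subtract 4 inside the bracket]
= 2(k + 2)^2 − 8 − 30    [perfect-square identity]
= 2(k + 2)^2 − 38    [combine constants]

2(k + 2)^2 − 38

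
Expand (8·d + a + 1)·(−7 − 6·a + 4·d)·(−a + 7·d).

−39·a·d − 364·d^2 + 2·a^2·d − 340·a·d^2 + 224·d^3 + 13·a^2 + 6·a^3 + 7·a − 49·d

(8·d + a + 1)·(−7 − 6·a + 4·d)·(−a + 7·d)
= (−56·d − 48·a·d + 32·d^2 − 7·a − 6·a^2 + 4·a·d − 7 − 6·a + 4·d)·(−a + 7·d)    [distributive law]
= (−52·d − 44·a·d + 32·d^2 − 13·a − 6·a^2 − 7)·(−a + 7·d)    [combine like terms]
= 52·a·d − 364·d^2 + 44·a^2·d − 308·a·d^2 − 32·a·d^2 + 224·d^3 + 13·a^2 − 91·a·d + 6·a^3 − 42·a^2·d + 7·a − 49·d    [distributive law]
= −39·a·d − 364·d^2 + 2·a^2·d − 340·a·d^2 + 224·d^3 + 13·a^2 + 6·a^3 + 7·a − 49·d    [combine like terms]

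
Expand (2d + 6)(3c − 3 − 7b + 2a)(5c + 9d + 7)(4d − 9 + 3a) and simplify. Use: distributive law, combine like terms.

120c²d² + 90c²d + 90ac²d + 216cd³ + 210cd² + 242acd² − 1422cd + 582acd − 216d³ − 330d² + 58ad² + 1332d − 1500ad − 280bcd² − 210bcd − 210abcd − 504bd³ − 770bd² − 378abd² + 3108bd − 1428abd + 60a²cd + 144ad³ + 108a²d² + 408a²d − 810c² + 270ac² − 324c − 432ac + 1134 − 1134a + 1890bc − 630abc + 2646b − 882ab + 180a²c + 252a²

(2d + 6)(3c − 3 − 7b + 2a)(5c + 9d + 7)(4d − 9 + 3a)
= (6cd − 6d − 14bd + 4ad + 18c − 18 − 42b + 12a)(5c + 9d + 7)(4d − 9 + 3a)    [distributive law]
= (30c²d + 54cd² + 42cd − 30cd − 54d² − 42d − 70bcd − 126bd² − 98bd + 20acd + 36ad² + 28ad + 90c² + 162cd + 126c − 90c − 162d − 126 − 210bc − 378bd − 294b + 60ac + 108ad + 84a)(4d − 9 + 3a)    [distributive law]
= (30c²d + 54cd² + 174cd − 54d² − 204d − 70bcd − 126bd² − 476bd + 20acd + 36ad² + 136ad + 90c² + 36c − 126 − 210bc − 294b + 60ac + 84a)(4d − 9 + 3a)    [combine like terms]
= 120c²d² − 270c²d + 90ac²d + 216cd³ − 486cd² + 162acd² + 696cd² − 1566cd + 522acd − 216d³ + 486d² − 162ad² − 816d² + 1836d − 612ad − 280bcd² + 630bcd − 210abcd − 504bd³ + 1134bd² − 378abd² − 1904bd² + 4284bd − 1428abd + 80acd² − 180acd + 60a²cd + 144ad³ − 324ad² + 108a²d² + 544ad² − 1224ad + 408a²d + 360c²d − 810c² + 270ac² + 144cd − 324c + 108ac − 504d + 1134 − 378a − 840bcd + 1890bc − 630abc − 1176bd + 2646b − 882ab + 240acd − 540ac + 180a²c + 336ad − 756a + 252a²    [distributive law]
= 120c²d² + 90c²d + 90ac²d + 216cd³ + 210cd² + 242acd² − 1422cd + 582acd − 216d³ − 330d² + 58ad² + 1332d − 1500ad − 280bcd² − 210bcd − 210abcd − 504bd³ − 770bd² − 378abd² + 3108bd − 1428abd + 60a²cd + 144ad³ + 108a²d² + 408a²d − 810c² + 270ac² − 324c − 432ac + 1134 − 1134a + 1890bc − 630abc + 2646b − 882ab + 180a²c + 252a²    [combine like terms]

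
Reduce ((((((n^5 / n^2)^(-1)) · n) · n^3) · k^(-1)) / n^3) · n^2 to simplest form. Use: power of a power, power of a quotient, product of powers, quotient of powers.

((((((n^5 / n^2)^(-1)) · n) · n^3) · k^(-1)) / n^3) · n^2
= (((((((n^5)^(-1)) / ((n^2)^(-1))) · n) · n^3) · k^(-1)) / n^3) · n^2    [power of a quotient]
= (((((n^(-5) / ((n^2)^(-1))) · n) · n^3) · k^(-1)) / n^3) · n^2    [power of a power]
= (((((n^(-5) / n^(-2)) · n) · n^3) · k^(-1)) / n^3) · n^2    [power of a power]
= ((((n^(-3) · n) · n^3) · k^(-1)) / n^3) · n^2    [quotient of powers]
= (((n^(-2) · n^3) · k^(-1)) / n^3) · n^2    [product of powers]
= ((n · k^(-1)) / n^3) · n^2    [product of powers]
= k^(-1)    [quotient of powers; product of powers]

k^(-1)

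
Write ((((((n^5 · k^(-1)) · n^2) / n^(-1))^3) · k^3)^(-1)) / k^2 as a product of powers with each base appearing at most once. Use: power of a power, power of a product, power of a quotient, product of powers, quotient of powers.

((((((n^5 · k^(-1)) · n^2) / n^(-1))^3) · k^3)^(-1)) / k^2
= ((((((n^5 · k^(-1)) · n^2) / n^(-1))^3)^(-1)) · ((k^3)^(-1))) / k^2    [power of a product]
= (((((n^5 · k^(-1)) · n^2) / n^(-1))^(-3)) · ((k^3)^(-1))) / k^2    [power of a power]
= (((((n^5 · k^(-1)) · n^2)^(-3)) / ((n^(-1))^(-3))) · ((k^3)^(-1))) / k^2    [power of a quotient]
= (((((n^5 · k^(-1))^(-3)) · ((n^2)^(-3))) / ((n^(-1))^(-3))) · ((k^3)^(-1))) / k^2    [power of a product]
= ((((((n^5)^(-3)) · ((k^(-1))^(-3))) · ((n^2)^(-3))) / ((n^(-1))^(-3))) · ((k^3)^(-1))) / k^2    [power of a product]
= ((((n^(-15) · ((k^(-1))^(-3))) · ((n^2)^(-3))) / ((n^(-1))^(-3))) · ((k^3)^(-1))) / k^2    [power of a power]
= ((((n^(-15) · k^3) · ((n^2)^(-3))) / ((n^(-1))^(-3))) · ((k^3)^(-1))) / k^2    [power of a power]
= ((((n^(-15) · k^3) · n^(-6)) / ((n^(-1))^(-3))) · ((k^3)^(-1))) / k^2    [power of a power]
= ((((n^(-15) · k^3) · n^(-6)) / n^3) · ((k^3)^(-1))) / k^2    [power of a power]
= ((((n^(-15) · k^3) · n^(-6)) / n^3) · k^(-3)) / k^2    [power of a power]
= k^(-2)·n^(-24)    [quotient of powers; product of powers]

k^(-2)·n^(-24)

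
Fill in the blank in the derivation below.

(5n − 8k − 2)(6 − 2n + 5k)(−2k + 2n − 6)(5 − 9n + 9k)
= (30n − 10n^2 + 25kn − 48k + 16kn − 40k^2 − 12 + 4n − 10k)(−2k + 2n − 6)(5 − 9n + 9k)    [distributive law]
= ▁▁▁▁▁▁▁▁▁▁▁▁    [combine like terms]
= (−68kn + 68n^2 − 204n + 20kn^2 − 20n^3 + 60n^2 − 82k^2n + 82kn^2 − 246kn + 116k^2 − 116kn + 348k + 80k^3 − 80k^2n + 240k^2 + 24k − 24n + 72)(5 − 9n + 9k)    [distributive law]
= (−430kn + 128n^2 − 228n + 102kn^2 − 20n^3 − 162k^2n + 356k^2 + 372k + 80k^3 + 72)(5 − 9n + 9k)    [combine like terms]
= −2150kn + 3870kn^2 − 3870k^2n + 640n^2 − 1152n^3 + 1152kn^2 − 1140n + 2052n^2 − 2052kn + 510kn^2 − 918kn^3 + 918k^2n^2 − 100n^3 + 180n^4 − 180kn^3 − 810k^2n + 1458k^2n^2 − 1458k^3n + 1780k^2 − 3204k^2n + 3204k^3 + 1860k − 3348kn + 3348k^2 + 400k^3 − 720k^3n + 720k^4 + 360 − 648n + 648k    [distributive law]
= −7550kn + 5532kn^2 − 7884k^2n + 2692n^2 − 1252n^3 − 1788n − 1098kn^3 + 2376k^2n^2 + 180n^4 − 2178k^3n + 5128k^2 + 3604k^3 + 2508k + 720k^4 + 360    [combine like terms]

Applying combine like terms to the line above:

(34n − 10n^2 + 41kn − 58k − 40k^2 − 12)(−2k + 2n − 6)(5 − 9n + 9k)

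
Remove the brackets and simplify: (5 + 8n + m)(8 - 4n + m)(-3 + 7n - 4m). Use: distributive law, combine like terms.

(5 + 8n + m)(8 - 4n + m)(-3 + 7n - 4m)
= (40 - 20n + 5m + 64n - 32n^2 + 8mn + 8m - 4mn + m^2)(-3 + 7n - 4m)    [distributive law]
= (40 + 44n + 13m - 32n^2 + 4mn + m^2)(-3 + 7n - 4m)    [combine like terms]
= -120 + 280n - 160m - 132n + 308n^2 - 176mn - 39m + 91mn - 52m^2 + 96n^2 - 224n^3 + 128mn^2 - 12mn + 28mn^2 - 16m^2n - 3m^2 + 7m^2n - 4m^3    [distributive law]
= -120 + 148n - 199m + 404n^2 - 97mn - 55m^2 - 224n^3 + 156mn^2 - 9m^2n - 4m^3    [combine like terms]

-120 + 148n - 199m + 404n^2 - 97mn - 55m^2 - 224n^3 + 156mn^2 - 9m^2n - 4m^3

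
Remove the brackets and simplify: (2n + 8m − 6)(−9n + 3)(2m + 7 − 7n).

(2n + 8m − 6)(−9n + 3)(2m + 7 − 7n)
= (−18n^2 + 6n − 72mn + 24m + 54n − 18)(2m + 7 − 7n)    [distributive law]
= (−18n^2 + 60n − 72mn + 24m − 18)(2m + 7 − 7n)    [combine like terms]
= −36mn^2 − 126n^2 + 126n^3 + 120mn + 420n − 420n^2 − 144m^2n − 504mn + 504mn^2 + 48m^2 + 168m − 168mn − 36m − 126 + 126n    [distributive law]
= 468mn^2 − 546n^2 + 126n^3 − 552mn + 546n − 144m^2n + 48m^2 + 132m − 126    [combine like terms]

468mn^2 − 546n^2 + 126n^3 − 552mn + 546n − 144m^2n + 48m^2 + 132m − 126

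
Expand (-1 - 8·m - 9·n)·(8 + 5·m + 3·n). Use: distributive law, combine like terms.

(-1 - 8·m - 9·n)·(8 + 5·m + 3·n)
= -8 - 5·m - 3·n - 64·m - 40·m² - 24·m·n - 72·n - 45·m·n - 27·n²    [distributive law]
= -8 - 69·m - 75·n - 40·m² - 69·m·n - 27·n²    [combine like terms]

-8 - 69·m - 75·n - 40·m² - 69·m·n - 27·n²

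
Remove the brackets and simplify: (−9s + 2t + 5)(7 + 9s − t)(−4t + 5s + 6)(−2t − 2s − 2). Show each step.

(−9s + 2t + 5)(7 + 9s − t)(−4t + 5s + 6)(−2t − 2s − 2)
= (−63s − 81s^2 + 9st + 14t + 18st − 2t^2 + 35 + 45s − 5t)(−4t + 5s + 6)(−2t − 2s − 2)    [distributive law]
= (−18s − 81s^2 + 27st + 9t − 2t^2 + 35)(−4t + 5s + 6)(−2t − 2s − 2)    [combine like terms]
= (72st − 90s^2 − 108s + 324s^2t − 405s^3 − 486s^2 − 108st^2 + 135s^2t + 162st − 36t^2 + 45st + 54t + 8t^3 − 10st^2 − 12t^2 − 140t + 175s + 210)(−2t − 2s − 2)    [distributive law]
= (279st − 576s^2 + 67s + 459s^2t − 405s^3 − 118st^2 − 48t^2 − 86t + 8t^3 + 210)(−2t − 2s − 2)    [combine like terms]
= −558st^2 − 558s^2t − 558st + 1152s^2t + 1152s^3 + 1152s^2 − 134st − 134s^2 − 134s − 918s^2t^2 − 918s^3t − 918s^2t + 810s^3t + 810s^4 + 810s^3 + 236st^3 + 236s^2t^2 + 236st^2 + 96t^3 + 96st^2 + 96t^2 + 172t^2 + 172st + 172t − 16t^4 − 16st^3 − 16t^3 − 420t − 420s − 420    [distributive law]
= −226st^2 − 324s^2t − 520st + 1962s^3 + 1018s^2 − 554s − 682s^2t^2 − 108s^3t + 810s^4 + 220st^3 + 80t^3 + 268t^2 − 248t − 16t^4 − 420    [combine like terms]

−226st^2 − 324s^2t − 520st + 1962s^3 + 1018s^2 − 554s − 682s^2t^2 − 108s^3t + 810s^4 + 220st^3 + 80t^3 + 268t^2 − 248t − 16t^4 − 420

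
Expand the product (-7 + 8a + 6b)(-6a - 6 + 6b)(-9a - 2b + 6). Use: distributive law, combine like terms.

(-7 + 8a + 6b)(-6a - 6 + 6b)(-9a - 2b + 6)
= (42a + 42 - 42b - 48a² - 48a + 48ab - 36ab - 36b + 36b²)(-9a - 2b + 6)    [distributive law]
= (-6a + 42 - 78b - 48a² + 12ab + 36b²)(-9a - 2b + 6)    [combine like terms]
= 54a² + 12ab - 36a - 378a - 84b + 252 + 702ab + 156b² - 468b + 432a³ + 96a²b - 288a² - 108a²b - 24ab² + 72ab - 324ab² - 72b³ + 216b²    [distributive law]
= -234a² + 786ab - 414a - 552b + 252 + 372b² + 432a³ - 12a²b - 348ab² - 72b³    [combine like terms]

-234a² + 786ab - 414a - 552b + 252 + 372b² + 432a³ - 12a²b - 348ab² - 72b³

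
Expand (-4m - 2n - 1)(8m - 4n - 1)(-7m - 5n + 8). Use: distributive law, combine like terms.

224m^3 + 160m^2n - 228m^2 - 22mn - 39m - 56mn^2 - 40n^3 + 34n^2 + 43n + 8

(-4m - 2n - 1)(8m - 4n - 1)(-7m - 5n + 8)
= (-32m^2 + 16mn + 4m - 16mn + 8n^2 + 2n - 8m + 4n + 1)(-7m - 5n + 8)    [distributive law]
= (-32m^2 - 4m + 8n^2 + 6n + 1)(-7m - 5n + 8)    [combine like terms]
= 224m^3 + 160m^2n - 256m^2 + 28m^2 + 20mn - 32m - 56mn^2 - 40n^3 + 64n^2 - 42mn - 30n^2 + 48n - 7m - 5n + 8    [distributive law]
= 224m^3 + 160m^2n - 228m^2 - 22mn - 39m - 56mn^2 - 40n^3 + 34n^2 + 43n + 8    [combine like terms]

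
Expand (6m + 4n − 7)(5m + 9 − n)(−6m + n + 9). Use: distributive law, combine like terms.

(6m + 4n − 7)(5m + 9 − n)(−6m + n + 9)
= (30m² + 54m − 6mn + 20mn + 36n − 4n² − 35m − 63 + 7n)(−6m + n + 9)    [distributive law]
= (30m² + 19m + 14mn + 43n − 4n² − 63)(−6m + n + 9)    [combine like terms]
= −180m³ + 30m²n + 270m² − 114m² + 19mn + 171m − 84m²n + 14mn² + 126mn − 258mn + 43n² + 387n + 24mn² − 4n³ − 36n² + 378m − 63n − 567    [distributive law]
= −180m³ − 54m²n + 156m² − 113mn + 549m + 38mn² + 7n² + 324n − 4n³ − 567    [combine like terms]

−180m³ − 54m²n + 156m² − 113mn + 549m + 38mn² + 7n² + 324n − 4n³ − 567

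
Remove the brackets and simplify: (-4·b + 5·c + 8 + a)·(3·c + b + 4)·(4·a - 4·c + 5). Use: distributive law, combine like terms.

-32·a·b·c + 28·b·c^2 - 3·b·c - 16·a·b^2 + 16·b^2·c - 20·b^2 - 27·a·b - 40·b + 48·a·c^2 - 60·c^3 - 101·c^2 + 175·a·c + 92·c + 148·a + 160 + 12·a^2·c + 4·a^2·b + 16·a^2

(-4·b + 5·c + 8 + a)·(3·c + b + 4)·(4·a - 4·c + 5)
= (-12·b·c - 4·b^2 - 16·b + 15·c^2 + 5·b·c + 20·c + 24·c + 8·b + 32 + 3·a·c + a·b + 4·a)·(4·a - 4·c + 5)    [distributive law]
= (-7·b·c - 4·b^2 - 8·b + 15·c^2 + 44·c + 32 + 3·a·c + a·b + 4·a)·(4·a - 4·c + 5)    [combine like terms]
= -28·a·b·c + 28·b·c^2 - 35·b·c - 16·a·b^2 + 16·b^2·c - 20·b^2 - 32·a·b + 32·b·c - 40·b + 60·a·c^2 - 60·c^3 + 75·c^2 + 176·a·c - 176·c^2 + 220·c + 128·a - 128·c + 160 + 12·a^2·c - 12·a·c^2 + 15·a·c + 4·a^2·b - 4·a·b·c + 5·a·b + 16·a^2 - 16·a·c + 20·a    [distributive law]
= -32·a·b·c + 28·b·c^2 - 3·b·c - 16·a·b^2 + 16·b^2·c - 20·b^2 - 27·a·b - 40·b + 48·a·c^2 - 60·c^3 - 101·c^2 + 175·a·c + 92·c + 148·a + 160 + 12·a^2·c + 4·a^2·b + 16·a^2    [combine like terms]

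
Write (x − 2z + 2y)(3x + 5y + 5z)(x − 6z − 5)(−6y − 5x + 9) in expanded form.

(x − 2z + 2y)(3x + 5y + 5z)(x − 6z − 5)(−6y − 5x + 9)
= (3x^2 + 5xy + 5xz − 6xz − 10yz − 10z^2 + 6xy + 10y^2 + 10yz)(x − 6z − 5)(−6y − 5x + 9)    [distributive law]
= (3x^2 + 11xy − xz − 10z^2 + 10y^2)(x − 6z − 5)(−6y − 5x + 9)    [combine like terms]
= (3x^3 − 18x^2z − 15x^2 + 11x^2y − 66xyz − 55xy − x^2z + 6xz^2 + 5xz − 10xz^2 + 60z^3 + 50z^2 + 10xy^2 − 60y^2z − 50y^2)(−6y − 5x + 9)    [distributive law]
= (3x^3 − 19x^2z − 15x^2 + 11x^2y − 66xyz − 55xy − 4xz^2 + 5xz + 60z^3 + 50z^2 + 10xy^2 − 60y^2z − 50y^2)(−6y − 5x + 9)    [combine like terms]
= −18x^3y − 15x^4 + 27x^3 + 114x^2yz + 95x^3z − 171x^2z + 90x^2y + 75x^3 − 135x^2 − 66x^2y^2 − 55x^3y + 99x^2y + 396xy^2z + 330x^2yz − 594xyz + 330xy^2 + 275x^2y − 495xy + 24xyz^2 + 20x^2z^2 − 36xz^2 − 30xyz − 25x^2z + 45xz − 360yz^3 − 300xz^3 + 540z^3 − 300yz^2 − 250xz^2 + 450z^2 − 60xy^3 − 50x^2y^2 + 90xy^2 + 360y^3z + 300xy^2z − 540y^2z + 300y^3 + 250xy^2 − 450y^2    [distributive law]
= −73x^3y − 15x^4 + 102x^3 + 444x^2yz + 95x^3z − 196x^2z + 464x^2y − 135x^2 − 116x^2y^2 + 696xy^2z − 624xyz + 670xy^2 − 495xy + 24xyz^2 + 20x^2z^2 − 286xz^2 + 45xz − 360yz^3 − 300xz^3 + 540z^3 − 300yz^2 + 450z^2 − 60xy^3 + 360y^3z − 540y^2z + 300y^3 − 450y^2    [combine like terms]

−73x^3y − 15x^4 + 102x^3 + 444x^2yz + 95x^3z − 196x^2z + 464x^2y − 135x^2 − 116x^2y^2 + 696xy^2z − 624xyz + 670xy^2 − 495xy + 24xyz^2 + 20x^2z^2 − 286xz^2 + 45xz − 360yz^3 − 300xz^3 + 540z^3 − 300yz^2 + 450z^2 − 60xy^3 + 360y^3z − 540y^2z + 300y^3 − 450y^2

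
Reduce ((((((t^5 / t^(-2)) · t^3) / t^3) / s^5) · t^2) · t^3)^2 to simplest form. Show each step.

s^(-10)·t^24

((((((t^5 / t^(-2)) · t^3) / t^3) / s^5) · t^2) · t^3)^2
= ((((((t^5 / t^(-2)) · t^3) / t^3) / s^5) · t^2)^2) · ((t^3)^2)    [power of a product]
= ((((((t^5 / t^(-2)) · t^3) / t^3) / s^5)^2) · ((t^2)^2)) · ((t^3)^2)    [power of a product]
= ((((((t^5 / t^(-2)) · t^3) / t^3)^2) / ((s^5)^2)) · ((t^2)^2)) · ((t^3)^2)    [power of a quotient]
= ((((((t^5 / t^(-2)) · t^3)^2) / ((t^3)^2)) / ((s^5)^2)) · ((t^2)^2)) · ((t^3)^2)    [power of a quotient]
= ((((((t^5 / t^(-2))^2) · ((t^3)^2)) / ((t^3)^2)) / ((s^5)^2)) · ((t^2)^2)) · ((t^3)^2)    [power of a product]
= (((((((t^5)^2) / ((t^(-2))^2)) · ((t^3)^2)) / ((t^3)^2)) / ((s^5)^2)) · ((t^2)^2)) · ((t^3)^2)    [power of a quotient]
= (((((t^10 / ((t^(-2))^2)) · ((t^3)^2)) / ((t^3)^2)) / ((s^5)^2)) · ((t^2)^2)) · ((t^3)^2)    [power of a power]
= (((((t^10 / t^(-4)) · ((t^3)^2)) / ((t^3)^2)) / ((s^5)^2)) · ((t^2)^2)) · ((t^3)^2)    [power of a power]
= ((((t^14 · ((t^3)^2)) / ((t^3)^2)) / ((s^5)^2)) · ((t^2)^2)) · ((t^3)^2)    [quotient of powers]
= ((((t^14 · t^6) / ((t^3)^2)) / ((s^5)^2)) · ((t^2)^2)) · ((t^3)^2)    [power of a power]
= (((t^20 / ((t^3)^2)) / ((s^5)^2)) · ((t^2)^2)) · ((t^3)^2)    [product of powers]
= (((t^20 / t^6) / ((s^5)^2)) · ((t^2)^2)) · ((t^3)^2)    [power of a power]
= ((t^14 / ((s^5)^2)) · ((t^2)^2)) · ((t^3)^2)    [quotient of powers]
= ((t^14 / s^10) · ((t^2)^2)) · ((t^3)^2)    [power of a power]
= ((t^14 / s^10) · t^4) · ((t^3)^2)    [power of a power]
= ((t^14 / s^10) · t^4) · t^6    [power of a power]
= s^(-10)·t^24    [quotient of powers; product of powers]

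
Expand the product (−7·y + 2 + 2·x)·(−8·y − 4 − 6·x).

56·y^2 + 12·y + 26·x·y − 8 − 20·x − 12·x^2

(−7·y + 2 + 2·x)·(−8·y − 4 − 6·x)
= 56·y^2 + 28·y + 42·x·y − 16·y − 8 − 12·x − 16·x·y − 8·x − 12·x^2    [distributive law]
= 56·y^2 + 12·y + 26·x·y − 8 − 20·x − 12·x^2    [combine like terms]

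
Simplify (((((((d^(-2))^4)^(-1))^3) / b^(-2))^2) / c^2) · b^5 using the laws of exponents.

b^9c^(-2)d^48

(((((((d^(-2))^4)^(-1))^3) / b^(-2))^2) / c^2) · b^5
= (((((((d^(-2))^4)^(-1))^3)^2) / ((b^(-2))^2)) / c^2) · b^5    [power of a quotient]
= ((((((d^(-2))^4)^(-1))^6) / ((b^(-2))^2)) / c^2) · b^5    [power of a power]
= (((((d^(-2))^4)^(-6)) / ((b^(-2))^2)) / c^2) · b^5    [power of a power]
= ((((d^(-2))^(-24)) / ((b^(-2))^2)) / c^2) · b^5    [power of a power]
= ((d^48 / ((b^(-2))^2)) / c^2) · b^5    [power of a power]
= ((d^48 / b^(-4)) / c^2) · b^5    [power of a power]
= b^9c^(-2)d^48    [quotient of powers]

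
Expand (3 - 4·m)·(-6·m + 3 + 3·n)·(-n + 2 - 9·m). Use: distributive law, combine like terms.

-75·m·n - 141·m + 318·m^2 + 9·n + 18 - 9·n^2 + 84·m^2·n - 216·m^3 + 12·m·n^2

(3 - 4·m)·(-6·m + 3 + 3·n)·(-n + 2 - 9·m)
= (-18·m + 9 + 9·n + 24·m^2 - 12·m - 12·m·n)·(-n + 2 - 9·m)    [distributive law]
= (-30·m + 9 + 9·n + 24·m^2 - 12·m·n)·(-n + 2 - 9·m)    [combine like terms]
= 30·m·n - 60·m + 270·m^2 - 9·n + 18 - 81·m - 9·n^2 + 18·n - 81·m·n - 24·m^2·n + 48·m^2 - 216·m^3 + 12·m·n^2 - 24·m·n + 108·m^2·n    [distributive law]
= -75·m·n - 141·m + 318·m^2 + 9·n + 18 - 9·n^2 + 84·m^2·n - 216·m^3 + 12·m·n^2    [combine like terms]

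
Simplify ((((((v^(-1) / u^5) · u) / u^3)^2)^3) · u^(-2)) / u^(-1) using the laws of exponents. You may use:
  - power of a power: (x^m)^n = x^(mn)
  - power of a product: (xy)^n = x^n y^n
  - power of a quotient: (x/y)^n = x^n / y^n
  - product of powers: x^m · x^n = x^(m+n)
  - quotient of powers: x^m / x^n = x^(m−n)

((((((v^(-1) / u^5) · u) / u^3)^2)^3) · u^(-2)) / u^(-1)
= (((((v^(-1) / u^5) · u) / u^3)^6) · u^(-2)) / u^(-1)    [power of a power]
= (((((v^(-1) / u^5) · u)^6) / ((u^3)^6)) · u^(-2)) / u^(-1)    [power of a quotient]
= (((((v^(-1) / u^5)^6) · (u^6)) / ((u^3)^6)) · u^(-2)) / u^(-1)    [power of a product]
= ((((((v^(-1))^6) / ((u^5)^6)) · (u^6)) / ((u^3)^6)) · u^(-2)) / u^(-1)    [power of a quotient]
= ((((v^(-6) / ((u^5)^6)) · (u^6)) / ((u^3)^6)) · u^(-2)) / u^(-1)    [power of a power]
= ((((v^(-6) / u^30) · (u^6)) / ((u^3)^6)) · u^(-2)) / u^(-1)    [power of a power]
= ((((v^(-6) / u^30) · u^6) / u^18) · u^(-2)) / u^(-1)    [power of a power]
= u^(-43)v^(-6)    [quotient of powers; product of powers]

u^(-43)v^(-6)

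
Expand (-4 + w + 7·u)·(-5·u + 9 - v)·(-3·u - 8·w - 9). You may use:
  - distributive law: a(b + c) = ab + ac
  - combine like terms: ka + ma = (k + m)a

(-4 + w + 7·u)·(-5·u + 9 - v)·(-3·u - 8·w - 9)
= (20·u - 36 + 4·v - 5·u·w + 9·w - v·w - 35·u^2 + 63·u - 7·u·v)·(-3·u - 8·w - 9)    [distributive law]
= (83·u - 36 + 4·v - 5·u·w + 9·w - v·w - 35·u^2 - 7·u·v)·(-3·u - 8·w - 9)    [combine like terms]
= -249·u^2 - 664·u·w - 747·u + 108·u + 288·w + 324 - 12·u·v - 32·v·w - 36·v + 15·u^2·w + 40·u·w^2 + 45·u·w - 27·u·w - 72·w^2 - 81·w + 3·u·v·w + 8·v·w^2 + 9·v·w + 105·u^3 + 280·u^2·w + 315·u^2 + 21·u^2·v + 56·u·v·w + 63·u·v    [distributive law]
= 66·u^2 - 646·u·w - 639·u + 207·w + 324 + 51·u·v - 23·v·w - 36·v + 295·u^2·w + 40·u·w^2 - 72·w^2 + 59·u·v·w + 8·v·w^2 + 105·u^3 + 21·u^2·v    [combine like terms]

66·u^2 - 646·u·w - 639·u + 207·w + 324 + 51·u·v - 23·v·w - 36·v + 295·u^2·w + 40·u·w^2 - 72·w^2 + 59·u·v·w + 8·v·w^2 + 105·u^3 + 21·u^2·v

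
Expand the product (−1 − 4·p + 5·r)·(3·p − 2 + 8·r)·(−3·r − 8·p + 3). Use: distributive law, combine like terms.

(−1 − 4·p + 5·r)·(3·p − 2 + 8·r)·(−3·r − 8·p + 3)
= (−3·p + 2 − 8·r − 12·p^2 + 8·p − 32·p·r + 15·p·r − 10·r + 40·r^2)·(−3·r − 8·p + 3)    [distributive law]
= (5·p + 2 − 18·r − 12·p^2 − 17·p·r + 40·r^2)·(−3·r − 8·p + 3)    [combine like terms]
= −15·p·r − 40·p^2 + 15·p − 6·r − 16·p + 6 + 54·r^2 + 144·p·r − 54·r + 36·p^2·r + 96·p^3 − 36·p^2 + 51·p·r^2 + 136·p^2·r − 51·p·r − 120·r^3 − 320·p·r^2 + 120·r^2    [distributive law]
= 78·p·r − 76·p^2 − p − 60·r + 6 + 174·r^2 + 172·p^2·r + 96·p^3 − 269·p·r^2 − 120·r^3    [combine like terms]

78·p·r − 76·p^2 − p − 60·r + 6 + 174·r^2 + 172·p^2·r + 96·p^3 − 269·p·r^2 − 120·r^3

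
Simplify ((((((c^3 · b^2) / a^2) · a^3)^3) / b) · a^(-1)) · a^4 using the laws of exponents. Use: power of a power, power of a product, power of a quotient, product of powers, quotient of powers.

((((((c^3 · b^2) / a^2) · a^3)^3) / b) · a^(-1)) · a^4
= ((((((c^3 · b^2) / a^2)^3) · ((a^3)^3)) / b) · a^(-1)) · a^4    [power of a product]
= ((((((c^3 · b^2)^3) / ((a^2)^3)) · ((a^3)^3)) / b) · a^(-1)) · a^4    [power of a quotient]
= (((((((c^3)^3) · ((b^2)^3)) / ((a^2)^3)) · ((a^3)^3)) / b) · a^(-1)) · a^4    [power of a product]
= (((((c^9 · ((b^2)^3)) / ((a^2)^3)) · ((a^3)^3)) / b) · a^(-1)) · a^4    [power of a power]
= (((((c^9 · b^6) / ((a^2)^3)) · ((a^3)^3)) / b) · a^(-1)) · a^4    [power of a power]
= (((((c^9 · b^6) / a^6) · ((a^3)^3)) / b) · a^(-1)) · a^4    [power of a power]
= (((((c^9 · b^6) / a^6) · a^9) / b) · a^(-1)) · a^4    [power of a power]
= a^6·b^5·c^9    [quotient of powers; product of powers]

a^6·b^5·c^9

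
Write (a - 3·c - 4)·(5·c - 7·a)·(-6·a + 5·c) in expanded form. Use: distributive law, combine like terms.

(a - 3·c - 4)·(5·c - 7·a)·(-6·a + 5·c)
= (5·a·c - 7·a² - 15·c² + 21·a·c - 20·c + 28·a)·(-6·a + 5·c)    [distributive law]
= (26·a·c - 7·a² - 15·c² - 20·c + 28·a)·(-6·a + 5·c)    [combine like terms]
= -156·a²·c + 130·a·c² + 42·a³ - 35·a²·c + 90·a·c² - 75·c³ + 120·a·c - 100·c² - 168·a² + 140·a·c    [distributive law]
= -191·a²·c + 220·a·c² + 42·a³ - 75·c³ + 260·a·c - 100·c² - 168·a²    [combine like terms]

-191·a²·c + 220·a·c² + 42·a³ - 75·c³ + 260·a·c - 100·c² - 168·a²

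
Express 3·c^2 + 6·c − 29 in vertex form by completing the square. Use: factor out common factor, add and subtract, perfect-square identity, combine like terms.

3(c + 1)^2 − 32

3·c^2 + 6·c − 29
= 3(c^2 + 2·c) − 29    [factor out 3 from the c-terms]
= 3(c^2 + 2·c + 1 − 1) − 29    [add and subtract 1 inside the bracket]
= 3(c + 1)^2 − 3 − 29    [perfect-square identity]
= 3(c + 1)^2 − 32    [combine constants]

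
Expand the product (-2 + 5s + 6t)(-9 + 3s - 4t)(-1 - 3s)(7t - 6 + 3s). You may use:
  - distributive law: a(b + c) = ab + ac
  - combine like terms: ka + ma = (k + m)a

(-2 + 5s + 6t)(-9 + 3s - 4t)(-1 - 3s)(7t - 6 + 3s)
= (18 - 6s + 8t - 45s + 15s^2 - 20st - 54t + 18st - 24t^2)(-1 - 3s)(7t - 6 + 3s)    [distributive law]
= (18 - 51s - 46t + 15s^2 - 2st - 24t^2)(-1 - 3s)(7t - 6 + 3s)    [combine like terms]
= (-18 - 54s + 51s + 153s^2 + 46t + 138st - 15s^2 - 45s^3 + 2st + 6s^2t + 24t^2 + 72st^2)(7t - 6 + 3s)    [distributive law]
= (-18 - 3s + 138s^2 + 46t + 140st - 45s^3 + 6s^2t + 24t^2 + 72st^2)(7t - 6 + 3s)    [combine like terms]
= -126t + 108 - 54s - 21st + 18s - 9s^2 + 966s^2t - 828s^2 + 414s^3 + 322t^2 - 276t + 138st + 980st^2 - 840st + 420s^2t - 315s^3t + 270s^3 - 135s^4 + 42s^2t^2 - 36s^2t + 18s^3t + 168t^3 - 144t^2 + 72st^2 + 504st^3 - 432st^2 + 216s^2t^2    [distributive law]
= -402t + 108 - 36s - 723st - 837s^2 + 1350s^2t + 684s^3 + 178t^2 + 620st^2 - 297s^3t - 135s^4 + 258s^2t^2 + 168t^3 + 504st^3    [combine like terms]

-402t + 108 - 36s - 723st - 837s^2 + 1350s^2t + 684s^3 + 178t^2 + 620st^2 - 297s^3t - 135s^4 + 258s^2t^2 + 168t^3 + 504st^3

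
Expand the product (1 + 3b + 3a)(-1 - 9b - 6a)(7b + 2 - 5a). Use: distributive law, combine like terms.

(1 + 3b + 3a)(-1 - 9b - 6a)(7b + 2 - 5a)
= (-1 - 9b - 6a - 3b - 27b^2 - 18ab - 3a - 27ab - 18a^2)(7b + 2 - 5a)    [distributive law]
= (-1 - 12b - 9a - 27b^2 - 45ab - 18a^2)(7b + 2 - 5a)    [combine like terms]
= -7b - 2 + 5a - 84b^2 - 24b + 60ab - 63ab - 18a + 45a^2 - 189b^3 - 54b^2 + 135ab^2 - 315ab^2 - 90ab + 225a^2b - 126a^2b - 36a^2 + 90a^3    [distributive law]
= -31b - 2 - 13a - 138b^2 - 93ab + 9a^2 - 189b^3 - 180ab^2 + 99a^2b + 90a^3    [combine like terms]

-31b - 2 - 13a - 138b^2 - 93ab + 9a^2 - 189b^3 - 180ab^2 + 99a^2b + 90a^3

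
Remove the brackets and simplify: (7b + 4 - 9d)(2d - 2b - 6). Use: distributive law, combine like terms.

(7b + 4 - 9d)(2d - 2b - 6)
= 14bd - 14b² - 42b + 8d - 8b - 24 - 18d² + 18bd + 54d    [distributive law]
= 32bd - 14b² - 50b + 62d - 24 - 18d²    [combine like terms]

32bd - 14b² - 50b + 62d - 24 - 18d²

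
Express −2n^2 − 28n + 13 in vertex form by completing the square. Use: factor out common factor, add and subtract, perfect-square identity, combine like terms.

−2n^2 − 28n + 13
= −2(n^2 + 14n) + 13    [factor out -2 from the n-terms]
= −2(n^2 + 14n + 49 − 49) + 13    [add and subtract 49 inside the bracket]
= −2(n + 7)^2 + 98 + 13    [perfect-square identity]
= −2(n + 7)^2 + 111    [combine constants]

−2(n + 7)^2 + 111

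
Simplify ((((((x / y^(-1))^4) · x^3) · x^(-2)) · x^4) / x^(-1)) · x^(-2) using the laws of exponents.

((((((x / y^(-1))^4) · x^3) · x^(-2)) · x^4) / x^(-1)) · x^(-2)
= ((((((x^4) / ((y^(-1))^4)) · x^3) · x^(-2)) · x^4) / x^(-1)) · x^(-2)    [power of a quotient]
= (((((x^4 / y^(-4)) · x^3) · x^(-2)) · x^4) / x^(-1)) · x^(-2)    [power of a power]
= x^8·y^4    [quotient of powers; product of powers]

x^8·y^4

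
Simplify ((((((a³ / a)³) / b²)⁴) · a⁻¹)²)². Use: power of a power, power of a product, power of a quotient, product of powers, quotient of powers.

((((((a³ / a)³) / b²)⁴) · a⁻¹)²)²
= (((((a³ / a)³) / b²)⁴) · a⁻¹)⁴    [power of a power]
= (((((a³ / a)³) / b²)⁴)⁴) · ((a⁻¹)⁴)    [power of a product]
= ((((a³ / a)³) / b²)¹⁶) · ((a⁻¹)⁴)    [power of a power]
= ((((a³ / a)³)¹⁶) / ((b²)¹⁶)) · ((a⁻¹)⁴)    [power of a quotient]
= (((a³ / a)⁴⁸) / ((b²)¹⁶)) · ((a⁻¹)⁴)    [power of a power]
= ((((a³)⁴⁸) / (a⁴⁸)) / ((b²)¹⁶)) · ((a⁻¹)⁴)    [power of a quotient]
= ((a¹⁴⁴ / (a⁴⁸)) / ((b²)¹⁶)) · ((a⁻¹)⁴)    [power of a power]
= (a⁹⁶ / ((b²)¹⁶)) · ((a⁻¹)⁴)    [quotient of powers]
= (a⁹⁶ / b³²) · ((a⁻¹)⁴)    [power of a power]
= (a⁹⁶ / b³²) · a⁻⁴    [power of a power]
= a⁹²b⁻³²    [quotient of powers; product of powers]

a⁹²b⁻³²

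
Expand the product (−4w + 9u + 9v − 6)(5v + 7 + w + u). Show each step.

(−4w + 9u + 9v − 6)(5v + 7 + w + u)
= −20vw − 28w − 4w^2 − 4uw + 45uv + 63u + 9uw + 9u^2 + 45v^2 + 63v + 9vw + 9uv − 30v − 42 − 6w − 6u    [distributive law]
= −11vw − 34w − 4w^2 + 5uw + 54uv + 57u + 9u^2 + 45v^2 + 33v − 42    [combine like terms]

−11vw − 34w − 4w^2 + 5uw + 54uv + 57u + 9u^2 + 45v^2 + 33v − 42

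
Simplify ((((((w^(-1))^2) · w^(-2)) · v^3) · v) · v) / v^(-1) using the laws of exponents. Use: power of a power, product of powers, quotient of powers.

((((((w^(-1))^2) · w^(-2)) · v^3) · v) · v) / v^(-1)
= ((((w^(-2) · w^(-2)) · v^3) · v) · v) / v^(-1)    [power of a power]
= (((w^(-4) · v^3) · v) · v) / v^(-1)    [product of powers]
= v^6·w^(-4)    [quotient of powers; product of powers]

v^6·w^(-4)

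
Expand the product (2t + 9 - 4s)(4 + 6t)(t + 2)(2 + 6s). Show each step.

(2t + 9 - 4s)(4 + 6t)(t + 2)(2 + 6s)
= (8t + 12t^2 + 36 + 54t - 16s - 24st)(t + 2)(2 + 6s)    [distributive law]
= (62t + 12t^2 + 36 - 16s - 24st)(t + 2)(2 + 6s)    [combine like terms]
= (62t^2 + 124t + 12t^3 + 24t^2 + 36t + 72 - 16st - 32s - 24st^2 - 48st)(2 + 6s)    [distributive law]
= (86t^2 + 160t + 12t^3 + 72 - 64st - 32s - 24st^2)(2 + 6s)    [combine like terms]
= 172t^2 + 516st^2 + 320t + 960st + 24t^3 + 72st^3 + 144 + 432s - 128st - 384s^2t - 64s - 192s^2 - 48st^2 - 144s^2t^2    [distributive law]
= 172t^2 + 468st^2 + 320t + 832st + 24t^3 + 72st^3 + 144 + 368s - 384s^2t - 192s^2 - 144s^2t^2    [combine like terms]

172t^2 + 468st^2 + 320t + 832st + 24t^3 + 72st^3 + 144 + 368s - 384s^2t - 192s^2 - 144s^2t^2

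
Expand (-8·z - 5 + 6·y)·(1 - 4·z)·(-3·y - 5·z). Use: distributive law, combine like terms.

-66·y·z - 60·z^2 + 24·y·z^2 - 160·z^3 + 15·y + 25·z - 18·y^2 + 72·y^2·z

(-8·z - 5 + 6·y)·(1 - 4·z)·(-3·y - 5·z)
= (-8·z + 32·z^2 - 5 + 20·z + 6·y - 24·y·z)·(-3·y - 5·z)    [distributive law]
= (12·z + 32·z^2 - 5 + 6·y - 24·y·z)·(-3·y - 5·z)    [combine like terms]
= -36·y·z - 60·z^2 - 96·y·z^2 - 160·z^3 + 15·y + 25·z - 18·y^2 - 30·y·z + 72·y^2·z + 120·y·z^2    [distributive law]
= -66·y·z - 60·z^2 + 24·y·z^2 - 160·z^3 + 15·y + 25·z - 18·y^2 + 72·y^2·z    [combine like terms]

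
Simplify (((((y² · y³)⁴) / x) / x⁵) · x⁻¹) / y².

(((((y² · y³)⁴) / x) / x⁵) · x⁻¹) / y²
= ((((((y²)⁴) · ((y³)⁴)) / x) / x⁵) · x⁻¹) / y²    [power of a product]
= ((((y⁸ · ((y³)⁴)) / x) / x⁵) · x⁻¹) / y²    [power of a power]
= ((((y⁸ · y¹²) / x) / x⁵) · x⁻¹) / y²    [power of a power]
= (((y²⁰ / x) / x⁵) · x⁻¹) / y²    [product of powers]
= x⁻⁷y¹⁸    [quotient of powers; product of powers]

x⁻⁷y¹⁸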